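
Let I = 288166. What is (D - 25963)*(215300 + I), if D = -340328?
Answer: -184415064606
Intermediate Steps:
(D - 25963)*(215300 + I) = (-340328 - 25963)*(215300 + 288166) = -366291*503466 = -184415064606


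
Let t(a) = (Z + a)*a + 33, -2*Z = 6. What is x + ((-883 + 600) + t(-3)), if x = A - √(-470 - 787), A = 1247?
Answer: 1015 - I*√1257 ≈ 1015.0 - 35.454*I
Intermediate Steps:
Z = -3 (Z = -½*6 = -3)
t(a) = 33 + a*(-3 + a) (t(a) = (-3 + a)*a + 33 = a*(-3 + a) + 33 = 33 + a*(-3 + a))
x = 1247 - I*√1257 (x = 1247 - √(-470 - 787) = 1247 - √(-1257) = 1247 - I*√1257 ≈ 1247.0 - 35.454*I)
x + ((-883 + 600) + t(-3)) = (1247 - I*√1257) + ((-883 + 600) + (33 + (-3)² - 3*(-3))) = (1247 - I*√1257) + (-283 + (33 + 9 + 9)) = (1247 - I*√1257) + (-283 + 51) = (1247 - I*√1257) - 232 = 1015 - I*√1257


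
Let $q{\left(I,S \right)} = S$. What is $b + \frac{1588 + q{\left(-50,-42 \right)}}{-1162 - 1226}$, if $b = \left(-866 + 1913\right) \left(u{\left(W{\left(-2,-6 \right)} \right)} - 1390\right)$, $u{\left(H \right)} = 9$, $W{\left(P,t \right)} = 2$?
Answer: $- \frac{1726413731}{1194} \approx -1.4459 \cdot 10^{6}$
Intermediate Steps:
$b = -1445907$ ($b = \left(-866 + 1913\right) \left(9 - 1390\right) = 1047 \left(-1381\right) = -1445907$)
$b + \frac{1588 + q{\left(-50,-42 \right)}}{-1162 - 1226} = -1445907 + \frac{1588 - 42}{-1162 - 1226} = -1445907 + \frac{1546}{-2388} = -1445907 + 1546 \left(- \frac{1}{2388}\right) = -1445907 - \frac{773}{1194} = - \frac{1726413731}{1194}$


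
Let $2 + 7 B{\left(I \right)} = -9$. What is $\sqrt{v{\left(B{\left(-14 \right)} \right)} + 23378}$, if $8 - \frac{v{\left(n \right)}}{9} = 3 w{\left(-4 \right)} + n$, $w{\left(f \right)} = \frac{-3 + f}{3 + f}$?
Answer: $\frac{\sqrt{1140482}}{7} \approx 152.56$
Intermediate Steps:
$w{\left(f \right)} = \frac{-3 + f}{3 + f}$
$B{\left(I \right)} = - \frac{11}{7}$ ($B{\left(I \right)} = - \frac{2}{7} + \frac{1}{7} \left(-9\right) = - \frac{2}{7} - \frac{9}{7} = - \frac{11}{7}$)
$v{\left(n \right)} = -117 - 9 n$ ($v{\left(n \right)} = 72 - 9 \left(3 \frac{-3 - 4}{3 - 4} + n\right) = 72 - 9 \left(3 \frac{1}{-1} \left(-7\right) + n\right) = 72 - 9 \left(3 \left(\left(-1\right) \left(-7\right)\right) + n\right) = 72 - 9 \left(3 \cdot 7 + n\right) = 72 - 9 \left(21 + n\right) = 72 - \left(189 + 9 n\right) = -117 - 9 n$)
$\sqrt{v{\left(B{\left(-14 \right)} \right)} + 23378} = \sqrt{\left(-117 - - \frac{99}{7}\right) + 23378} = \sqrt{\left(-117 + \frac{99}{7}\right) + 23378} = \sqrt{- \frac{720}{7} + 23378} = \sqrt{\frac{162926}{7}} = \frac{\sqrt{1140482}}{7}$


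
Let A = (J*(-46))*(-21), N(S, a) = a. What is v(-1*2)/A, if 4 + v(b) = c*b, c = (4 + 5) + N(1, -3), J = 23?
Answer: -8/11109 ≈ -0.00072014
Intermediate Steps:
c = 6 (c = (4 + 5) - 3 = 9 - 3 = 6)
A = 22218 (A = (23*(-46))*(-21) = -1058*(-21) = 22218)
v(b) = -4 + 6*b
v(-1*2)/A = (-4 + 6*(-1*2))/22218 = (-4 + 6*(-2))*(1/22218) = (-4 - 12)*(1/22218) = -16*1/22218 = -8/11109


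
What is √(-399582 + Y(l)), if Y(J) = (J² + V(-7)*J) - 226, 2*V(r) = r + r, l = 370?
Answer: I*√265498 ≈ 515.26*I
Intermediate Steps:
V(r) = r (V(r) = (r + r)/2 = (2*r)/2 = r)
Y(J) = -226 + J² - 7*J (Y(J) = (J² - 7*J) - 226 = -226 + J² - 7*J)
√(-399582 + Y(l)) = √(-399582 + (-226 + 370² - 7*370)) = √(-399582 + (-226 + 136900 - 2590)) = √(-399582 + 134084) = √(-265498) = I*√265498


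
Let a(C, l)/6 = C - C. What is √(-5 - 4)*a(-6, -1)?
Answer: 0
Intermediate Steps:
a(C, l) = 0 (a(C, l) = 6*(C - C) = 6*0 = 0)
√(-5 - 4)*a(-6, -1) = √(-5 - 4)*0 = √(-9)*0 = (3*I)*0 = 0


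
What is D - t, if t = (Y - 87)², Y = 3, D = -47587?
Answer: -54643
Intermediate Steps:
t = 7056 (t = (3 - 87)² = (-84)² = 7056)
D - t = -47587 - 1*7056 = -47587 - 7056 = -54643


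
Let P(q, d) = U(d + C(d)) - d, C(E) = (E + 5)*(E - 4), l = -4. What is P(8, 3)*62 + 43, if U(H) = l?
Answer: -391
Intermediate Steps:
C(E) = (-4 + E)*(5 + E) (C(E) = (5 + E)*(-4 + E) = (-4 + E)*(5 + E))
U(H) = -4
P(q, d) = -4 - d
P(8, 3)*62 + 43 = (-4 - 1*3)*62 + 43 = (-4 - 3)*62 + 43 = -7*62 + 43 = -434 + 43 = -391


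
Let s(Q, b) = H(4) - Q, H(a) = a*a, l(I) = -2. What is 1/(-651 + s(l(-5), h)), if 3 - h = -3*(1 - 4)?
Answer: -1/633 ≈ -0.0015798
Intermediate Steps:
H(a) = a²
h = -6 (h = 3 - (-3)*(1 - 4) = 3 - (-3)*(-3) = 3 - 1*9 = 3 - 9 = -6)
s(Q, b) = 16 - Q (s(Q, b) = 4² - Q = 16 - Q)
1/(-651 + s(l(-5), h)) = 1/(-651 + (16 - 1*(-2))) = 1/(-651 + (16 + 2)) = 1/(-651 + 18) = 1/(-633) = -1/633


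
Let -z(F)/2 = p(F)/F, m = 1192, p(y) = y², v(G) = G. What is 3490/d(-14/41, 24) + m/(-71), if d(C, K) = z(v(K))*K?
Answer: -810487/40896 ≈ -19.818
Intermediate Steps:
z(F) = -2*F (z(F) = -2*F²/F = -2*F)
d(C, K) = -2*K² (d(C, K) = (-2*K)*K = -2*K²)
3490/d(-14/41, 24) + m/(-71) = 3490/((-2*24²)) + 1192/(-71) = 3490/((-2*576)) + 1192*(-1/71) = 3490/(-1152) - 1192/71 = 3490*(-1/1152) - 1192/71 = -1745/576 - 1192/71 = -810487/40896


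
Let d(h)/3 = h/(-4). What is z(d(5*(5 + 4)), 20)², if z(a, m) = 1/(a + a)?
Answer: 4/18225 ≈ 0.00021948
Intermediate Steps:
d(h) = -3*h/4 (d(h) = 3*(h/(-4)) = 3*(h*(-¼)) = 3*(-h/4) = -3*h/4)
z(a, m) = 1/(2*a)
z(d(5*(5 + 4)), 20)² = (1/(2*((-15*(5 + 4)/4))))² = (1/(2*((-15*9/4))))² = (1/(2*((-¾*45))))² = (1/(2*(-135/4)))² = ((½)*(-4/135))² = (-2/135)² = 4/18225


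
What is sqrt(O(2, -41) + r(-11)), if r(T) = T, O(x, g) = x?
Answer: 3*I ≈ 3.0*I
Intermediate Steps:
sqrt(O(2, -41) + r(-11)) = sqrt(2 - 11) = sqrt(-9) = 3*I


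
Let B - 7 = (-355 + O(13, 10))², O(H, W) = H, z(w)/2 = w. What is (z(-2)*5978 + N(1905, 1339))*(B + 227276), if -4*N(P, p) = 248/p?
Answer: -11022179622810/1339 ≈ -8.2316e+9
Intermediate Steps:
z(w) = 2*w
N(P, p) = -62/p
B = 116971 (B = 7 + (-355 + 13)² = 7 + (-342)² = 7 + 116964 = 116971)
(z(-2)*5978 + N(1905, 1339))*(B + 227276) = ((2*(-2))*5978 - 62/1339)*(116971 + 227276) = (-4*5978 - 62*1/1339)*344247 = (-23912 - 62/1339)*344247 = -32018230/1339*344247 = -11022179622810/1339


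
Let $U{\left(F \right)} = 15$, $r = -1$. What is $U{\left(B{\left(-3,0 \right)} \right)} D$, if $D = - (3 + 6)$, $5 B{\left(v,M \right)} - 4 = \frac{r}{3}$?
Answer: $-135$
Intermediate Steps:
$B{\left(v,M \right)} = \frac{11}{15}$ ($B{\left(v,M \right)} = \frac{4}{5} + \frac{\left(-1\right) \frac{1}{3}}{5} = \frac{4}{5} + \frac{1}{5} \left(- \frac{1}{3}\right) = \frac{4}{5} - \frac{1}{15} = \frac{11}{15}$)
$D = -9$ ($D = \left(-1\right) 9 = -9$)
$U{\left(B{\left(-3,0 \right)} \right)} D = 15 \left(-9\right) = -135$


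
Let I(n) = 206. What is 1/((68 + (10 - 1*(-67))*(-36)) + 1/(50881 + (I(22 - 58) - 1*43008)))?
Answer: -8079/21845615 ≈ -0.00036982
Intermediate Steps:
1/((68 + (10 - 1*(-67))*(-36)) + 1/(50881 + (I(22 - 58) - 1*43008))) = 1/((68 + (10 - 1*(-67))*(-36)) + 1/(50881 + (206 - 1*43008))) = 1/((68 + (10 + 67)*(-36)) + 1/(50881 + (206 - 43008))) = 1/((68 + 77*(-36)) + 1/(50881 - 42802)) = 1/((68 - 2772) + 1/8079) = 1/(-2704 + 1/8079) = 1/(-21845615/8079) = -8079/21845615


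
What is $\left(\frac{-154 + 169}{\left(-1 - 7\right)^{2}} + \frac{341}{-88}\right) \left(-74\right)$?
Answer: $\frac{8621}{32} \approx 269.41$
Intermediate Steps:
$\left(\frac{-154 + 169}{\left(-1 - 7\right)^{2}} + \frac{341}{-88}\right) \left(-74\right) = \left(\frac{15}{\left(-8\right)^{2}} + 341 \left(- \frac{1}{88}\right)\right) \left(-74\right) = \left(\frac{15}{64} - \frac{31}{8}\right) \left(-74\right) = \left(- \frac{233}{64}\right) \left(-74\right) = \frac{8621}{32}$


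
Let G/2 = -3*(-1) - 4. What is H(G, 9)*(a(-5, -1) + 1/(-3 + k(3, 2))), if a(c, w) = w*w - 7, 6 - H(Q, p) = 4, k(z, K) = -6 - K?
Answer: -134/11 ≈ -12.182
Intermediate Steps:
G = -2 (G = 2*(-3*(-1) - 4) = 2*(3 - 4) = 2*(-1) = -2)
H(Q, p) = 2 (H(Q, p) = 6 - 1*4 = 6 - 4 = 2)
a(c, w) = -7 + w² (a(c, w) = w² - 7 = -7 + w²)
H(G, 9)*(a(-5, -1) + 1/(-3 + k(3, 2))) = 2*((-7 + (-1)²) + 1/(-3 + (-6 - 1*2))) = 2*((-7 + 1) + 1/(-3 + (-6 - 2))) = 2*(-6 + 1/(-3 - 8)) = 2*(-6 + 1/(-11)) = 2*(-6 - 1/11) = 2*(-67/11) = -134/11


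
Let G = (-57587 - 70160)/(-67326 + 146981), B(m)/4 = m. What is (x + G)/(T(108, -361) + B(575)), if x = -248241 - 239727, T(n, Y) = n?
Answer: -5552745541/27401320 ≈ -202.65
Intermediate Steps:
B(m) = 4*m
G = -127747/79655 ≈ -1.6038
x = -487968
(x + G)/(T(108, -361) + B(575)) = (-487968 - 127747/79655)/(108 + 4*575) = -38869218787/(79655*(108 + 2300)) = -38869218787/79655/2408 = -38869218787/79655*1/2408 = -5552745541/27401320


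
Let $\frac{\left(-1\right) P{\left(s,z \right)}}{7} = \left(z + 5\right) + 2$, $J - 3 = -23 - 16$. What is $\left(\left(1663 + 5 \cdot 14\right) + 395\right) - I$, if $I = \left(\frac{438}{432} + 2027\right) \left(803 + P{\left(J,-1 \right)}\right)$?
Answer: $- \frac{110965721}{72} \approx -1.5412 \cdot 10^{6}$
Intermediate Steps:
$J = -36$ ($J = 3 - 39 = -36$)
$P{\left(s,z \right)} = -49 - 7 z$ ($P{\left(s,z \right)} = - 7 \left(\left(z + 5\right) + 2\right) = - 7 \left(\left(5 + z\right) + 2\right) = - 7 \left(7 + z\right) = -49 - 7 z$)
$I = \frac{111118937}{72}$ ($I = \left(\frac{438}{432} + 2027\right) \left(803 - 42\right) = \left(438 \cdot \frac{1}{432} + 2027\right) \left(803 + \left(-49 + 7\right)\right) = \left(\frac{73}{72} + 2027\right) \left(803 - 42\right) = \frac{146017}{72} \cdot 761 = \frac{111118937}{72} \approx 1.5433 \cdot 10^{6}$)
$\left(\left(1663 + 5 \cdot 14\right) + 395\right) - I = \left(\left(1663 + 5 \cdot 14\right) + 395\right) - \frac{111118937}{72} = \left(\left(1663 + 70\right) + 395\right) - \frac{111118937}{72} = \left(1733 + 395\right) - \frac{111118937}{72} = 2128 - \frac{111118937}{72} = - \frac{110965721}{72}$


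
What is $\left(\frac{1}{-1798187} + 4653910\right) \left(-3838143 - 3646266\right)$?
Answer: $- \frac{62634028608977414121}{1798187} \approx -3.4832 \cdot 10^{13}$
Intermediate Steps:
$\left(\frac{1}{-1798187} + 4653910\right) \left(-3838143 - 3646266\right) = \left(- \frac{1}{1798187} + 4653910\right) \left(-7484409\right) = \frac{8368600461169}{1798187} \left(-7484409\right) = - \frac{62634028608977414121}{1798187}$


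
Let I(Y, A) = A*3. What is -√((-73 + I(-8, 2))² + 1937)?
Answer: -3*√714 ≈ -80.162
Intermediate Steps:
I(Y, A) = 3*A
-√((-73 + I(-8, 2))² + 1937) = -√((-73 + 3*2)² + 1937) = -√((-73 + 6)² + 1937) = -√((-67)² + 1937) = -√(4489 + 1937) = -√6426 = -3*√714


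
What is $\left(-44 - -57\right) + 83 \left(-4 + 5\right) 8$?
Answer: $677$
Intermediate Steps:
$\left(-44 - -57\right) + 83 \left(-4 + 5\right) 8 = \left(-44 + 57\right) + 83 \cdot 1 \cdot 8 = 13 + 83 \cdot 8 = 13 + 664 = 677$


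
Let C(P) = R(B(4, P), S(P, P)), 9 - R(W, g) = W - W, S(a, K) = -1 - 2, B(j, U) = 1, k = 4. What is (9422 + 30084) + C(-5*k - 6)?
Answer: 39515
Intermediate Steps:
S(a, K) = -3
R(W, g) = 9 (R(W, g) = 9 - (W - W) = 9 - 1*0 = 9 + 0 = 9)
C(P) = 9
(9422 + 30084) + C(-5*k - 6) = (9422 + 30084) + 9 = 39506 + 9 = 39515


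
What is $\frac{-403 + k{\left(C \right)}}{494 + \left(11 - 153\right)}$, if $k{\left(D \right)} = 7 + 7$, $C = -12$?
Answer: $- \frac{389}{352} \approx -1.1051$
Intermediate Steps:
$k{\left(D \right)} = 14$
$\frac{-403 + k{\left(C \right)}}{494 + \left(11 - 153\right)} = \frac{-403 + 14}{494 + \left(11 - 153\right)} = - \frac{389}{494 - 142} = - \frac{389}{352}$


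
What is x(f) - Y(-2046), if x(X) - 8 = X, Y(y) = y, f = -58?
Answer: 1996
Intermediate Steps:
x(X) = 8 + X
x(f) - Y(-2046) = (8 - 58) - 1*(-2046) = -50 + 2046 = 1996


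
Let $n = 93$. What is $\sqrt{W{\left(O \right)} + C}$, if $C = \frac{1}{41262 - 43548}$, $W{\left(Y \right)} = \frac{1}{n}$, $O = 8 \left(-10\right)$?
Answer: $\frac{\sqrt{5755894}}{23622} \approx 0.10156$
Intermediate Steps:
$O = -80$
$W{\left(Y \right)} = \frac{1}{93}$
$C = - \frac{1}{2286}$ ($C = \frac{1}{-2286} = - \frac{1}{2286} \approx -0.00043745$)
$\sqrt{W{\left(O \right)} + C} = \sqrt{\frac{1}{93} - \frac{1}{2286}} = \sqrt{\frac{731}{70866}} = \frac{\sqrt{5755894}}{23622}$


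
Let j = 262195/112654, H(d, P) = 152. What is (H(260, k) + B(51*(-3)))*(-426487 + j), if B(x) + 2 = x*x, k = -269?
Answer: -1131896968174377/112654 ≈ -1.0048e+10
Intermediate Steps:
j = 262195/112654 (j = 262195*(1/112654) = 262195/112654 ≈ 2.3274)
B(x) = -2 + x² (B(x) = -2 + x*x = -2 + x²)
(H(260, k) + B(51*(-3)))*(-426487 + j) = (152 + (-2 + (51*(-3))²))*(-426487 + 262195/112654) = (152 + (-2 + (-153)²))*(-48045204303/112654) = (152 + (-2 + 23409))*(-48045204303/112654) = (152 + 23407)*(-48045204303/112654) = 23559*(-48045204303/112654) = -1131896968174377/112654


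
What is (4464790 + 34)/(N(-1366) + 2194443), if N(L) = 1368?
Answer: 4464824/2195811 ≈ 2.0333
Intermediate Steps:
(4464790 + 34)/(N(-1366) + 2194443) = (4464790 + 34)/(1368 + 2194443) = 4464824/2195811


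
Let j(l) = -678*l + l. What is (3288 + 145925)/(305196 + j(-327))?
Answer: 149213/526575 ≈ 0.28337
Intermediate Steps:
j(l) = -677*l
(3288 + 145925)/(305196 + j(-327)) = (3288 + 145925)/(305196 - 677*(-327)) = 149213/(305196 + 221379) = 149213/526575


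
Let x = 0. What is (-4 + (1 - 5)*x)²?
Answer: 16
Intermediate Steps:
(-4 + (1 - 5)*x)² = (-4 + (1 - 5)*0)² = (-4 - 4*0)² = (-4 + 0)² = (-4)² = 16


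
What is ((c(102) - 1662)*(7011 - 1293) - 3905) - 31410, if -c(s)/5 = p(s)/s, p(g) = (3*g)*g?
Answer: -18287171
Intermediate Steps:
p(g) = 3*g²
c(s) = -15*s (c(s) = -5*3*s²/s = -15*s)
((c(102) - 1662)*(7011 - 1293) - 3905) - 31410 = ((-15*102 - 1662)*(7011 - 1293) - 3905) - 31410 = ((-1530 - 1662)*5718 - 3905) - 31410 = (-3192*5718 - 3905) - 31410 = (-18251856 - 3905) - 31410 = -18255761 - 31410 = -18287171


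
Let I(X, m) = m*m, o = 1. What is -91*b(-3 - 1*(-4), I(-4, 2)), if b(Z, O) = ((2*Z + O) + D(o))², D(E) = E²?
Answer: -4459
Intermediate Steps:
I(X, m) = m²
b(Z, O) = (1 + O + 2*Z)² (b(Z, O) = ((2*Z + O) + 1²)² = ((O + 2*Z) + 1)² = (1 + O + 2*Z)²)
-91*b(-3 - 1*(-4), I(-4, 2)) = -91*(1 + 2² + 2*(-3 - 1*(-4)))² = -91*(1 + 4 + 2*(-3 + 4))² = -91*(1 + 4 + 2*1)² = -91*(1 + 4 + 2)² = -91*7² = -91*49 = -4459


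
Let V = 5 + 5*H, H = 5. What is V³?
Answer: 27000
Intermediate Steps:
V = 30 (V = 5 + 5*5 = 5 + 25 = 30)
V³ = 30³ = 27000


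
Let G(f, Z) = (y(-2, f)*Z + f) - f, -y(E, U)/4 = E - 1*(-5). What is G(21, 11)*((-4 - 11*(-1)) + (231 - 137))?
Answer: -13332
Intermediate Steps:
y(E, U) = -20 - 4*E (y(E, U) = -4*(E - 1*(-5)) = -4*(E + 5) = -4*(5 + E) = -20 - 4*E)
G(f, Z) = -12*Z (G(f, Z) = ((-20 - 4*(-2))*Z + f) - f = ((-20 + 8)*Z + f) - f = (-12*Z + f) - f = (f - 12*Z) - f = -12*Z)
G(21, 11)*((-4 - 11*(-1)) + (231 - 137)) = (-12*11)*((-4 - 11*(-1)) + (231 - 137)) = -132*((-4 + 11) + 94) = -132*(7 + 94) = -132*101 = -13332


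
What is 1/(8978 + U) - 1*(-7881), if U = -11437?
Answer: 19379378/2459 ≈ 7881.0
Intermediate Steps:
1/(8978 + U) - 1*(-7881) = 1/(8978 - 11437) - 1*(-7881) = 1/(-2459) + 7881 = -1/2459 + 7881 = 19379378/2459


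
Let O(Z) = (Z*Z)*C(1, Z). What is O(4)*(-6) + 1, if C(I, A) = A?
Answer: -383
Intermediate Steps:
O(Z) = Z³ (O(Z) = (Z*Z)*Z = Z²*Z = Z³)
O(4)*(-6) + 1 = 4³*(-6) + 1 = 64*(-6) + 1 = -384 + 1 = -383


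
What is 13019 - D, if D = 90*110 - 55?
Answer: 3174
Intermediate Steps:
D = 9845 (D = 9900 - 55 = 9845)
13019 - D = 13019 - 1*9845 = 13019 - 9845 = 3174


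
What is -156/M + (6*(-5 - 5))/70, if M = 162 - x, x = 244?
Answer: 300/287 ≈ 1.0453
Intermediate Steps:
M = -82 (M = 162 - 1*244 = 162 - 244 = -82)
-156/M + (6*(-5 - 5))/70 = -156/(-82) + (6*(-5 - 5))/70 = -156*(-1/82) + (6*(-10))*(1/70) = 78/41 - 60*1/70 = 78/41 - 6/7 = 300/287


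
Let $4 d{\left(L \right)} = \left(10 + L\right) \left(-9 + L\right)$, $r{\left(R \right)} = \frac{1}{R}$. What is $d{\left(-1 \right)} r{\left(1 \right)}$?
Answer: $- \frac{45}{2} \approx -22.5$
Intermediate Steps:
$d{\left(L \right)} = \frac{\left(-9 + L\right) \left(10 + L\right)}{4}$ ($d{\left(L \right)} = \frac{\left(10 + L\right) \left(-9 + L\right)}{4} = \frac{\left(-9 + L\right) \left(10 + L\right)}{4}$)
$d{\left(-1 \right)} r{\left(1 \right)} = \frac{- \frac{45}{2} + \frac{1}{4} \left(-1\right) + \frac{\left(-1\right)^{2}}{4}}{1} = \left(- \frac{45}{2} - \frac{1}{4} + \frac{1}{4} \cdot 1\right) 1 = \left(- \frac{45}{2} - \frac{1}{4} + \frac{1}{4}\right) 1 = \left(- \frac{45}{2}\right) 1 = - \frac{45}{2}$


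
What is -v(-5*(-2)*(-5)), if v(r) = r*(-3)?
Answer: -150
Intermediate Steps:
v(r) = -3*r
-v(-5*(-2)*(-5)) = -(-3)*-5*(-2)*(-5) = -(-3)*10*(-5) = -(-3)*(-50) = -1*150 = -150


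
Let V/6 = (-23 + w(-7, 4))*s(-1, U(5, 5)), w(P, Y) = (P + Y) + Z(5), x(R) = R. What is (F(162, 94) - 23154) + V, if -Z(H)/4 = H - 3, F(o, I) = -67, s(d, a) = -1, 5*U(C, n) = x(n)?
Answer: -23017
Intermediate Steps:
U(C, n) = n/5
Z(H) = 12 - 4*H (Z(H) = -4*(H - 3) = -4*(-3 + H) = 12 - 4*H)
w(P, Y) = -8 + P + Y (w(P, Y) = (P + Y) + (12 - 4*5) = (P + Y) + (12 - 20) = (P + Y) - 8 = -8 + P + Y)
V = 204 (V = 6*((-23 + (-8 - 7 + 4))*(-1)) = 6*((-23 - 11)*(-1)) = 6*(-34*(-1)) = 6*34 = 204)
(F(162, 94) - 23154) + V = (-67 - 23154) + 204 = -23221 + 204 = -23017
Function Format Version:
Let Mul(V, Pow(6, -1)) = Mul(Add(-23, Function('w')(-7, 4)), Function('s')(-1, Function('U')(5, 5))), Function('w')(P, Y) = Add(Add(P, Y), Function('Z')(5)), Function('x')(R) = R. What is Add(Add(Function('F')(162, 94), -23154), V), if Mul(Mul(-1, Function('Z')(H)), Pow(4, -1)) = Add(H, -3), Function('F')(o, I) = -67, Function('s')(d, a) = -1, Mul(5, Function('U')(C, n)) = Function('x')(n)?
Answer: -23017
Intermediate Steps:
Function('U')(C, n) = Mul(Rational(1, 5), n)
Function('Z')(H) = Add(12, Mul(-4, H)) (Function('Z')(H) = Mul(-4, Add(H, -3)) = Mul(-4, Add(-3, H)) = Add(12, Mul(-4, H)))
Function('w')(P, Y) = Add(-8, P, Y) (Function('w')(P, Y) = Add(Add(P, Y), Add(12, Mul(-4, 5))) = Add(Add(P, Y), Add(12, -20)) = Add(Add(P, Y), -8) = Add(-8, P, Y))
V = 204 (V = Mul(6, Mul(Add(-23, Add(-8, -7, 4)), -1)) = Mul(6, Mul(Add(-23, -11), -1)) = Mul(6, Mul(-34, -1)) = Mul(6, 34) = 204)
Add(Add(Function('F')(162, 94), -23154), V) = Add(Add(-67, -23154), 204) = Add(-23221, 204) = -23017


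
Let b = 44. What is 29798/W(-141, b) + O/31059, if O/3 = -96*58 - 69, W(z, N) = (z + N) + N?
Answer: -102932485/182903 ≈ -562.77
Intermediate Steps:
W(z, N) = z + 2*N (W(z, N) = (N + z) + N = z + 2*N)
O = -16911 (O = 3*(-96*58 - 69) = 3*(-5568 - 69) = 3*(-5637) = -16911)
29798/W(-141, b) + O/31059 = 29798/(-141 + 2*44) - 16911/31059 = 29798/(-141 + 88) - 16911*1/31059 = 29798/(-53) - 1879/3451 = 29798*(-1/53) - 1879/3451 = -29798/53 - 1879/3451 = -102932485/182903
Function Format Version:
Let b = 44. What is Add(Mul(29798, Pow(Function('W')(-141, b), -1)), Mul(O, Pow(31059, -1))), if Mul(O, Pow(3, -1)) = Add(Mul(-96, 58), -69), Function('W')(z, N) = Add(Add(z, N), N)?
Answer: Rational(-102932485, 182903) ≈ -562.77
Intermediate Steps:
Function('W')(z, N) = Add(z, Mul(2, N)) (Function('W')(z, N) = Add(Add(N, z), N) = Add(z, Mul(2, N)))
O = -16911 (O = Mul(3, Add(Mul(-96, 58), -69)) = Mul(3, Add(-5568, -69)) = Mul(3, -5637) = -16911)
Add(Mul(29798, Pow(Function('W')(-141, b), -1)), Mul(O, Pow(31059, -1))) = Add(Mul(29798, Pow(Add(-141, Mul(2, 44)), -1)), Mul(-16911, Pow(31059, -1))) = Add(Mul(29798, Pow(Add(-141, 88), -1)), Mul(-16911, Rational(1, 31059))) = Add(Mul(29798, Pow(-53, -1)), Rational(-1879, 3451)) = Add(Mul(29798, Rational(-1, 53)), Rational(-1879, 3451)) = Add(Rational(-29798, 53), Rational(-1879, 3451)) = Rational(-102932485, 182903)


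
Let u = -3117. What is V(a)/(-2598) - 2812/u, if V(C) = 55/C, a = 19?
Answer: 46211503/51287118 ≈ 0.90104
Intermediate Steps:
V(a)/(-2598) - 2812/u = (55/19)/(-2598) - 2812/(-3117) = (55*(1/19))*(-1/2598) - 2812*(-1/3117) = (55/19)*(-1/2598) + 2812/3117 = -55/49362 + 2812/3117 = 46211503/51287118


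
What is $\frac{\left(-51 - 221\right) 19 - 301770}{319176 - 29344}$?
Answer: $- \frac{153469}{144916} \approx -1.059$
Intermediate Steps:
$\frac{\left(-51 - 221\right) 19 - 301770}{319176 - 29344} = \frac{\left(-272\right) 19 - 301770}{289832} = \left(-5168 - 301770\right) \frac{1}{289832} = \left(-306938\right) \frac{1}{289832} = - \frac{153469}{144916}$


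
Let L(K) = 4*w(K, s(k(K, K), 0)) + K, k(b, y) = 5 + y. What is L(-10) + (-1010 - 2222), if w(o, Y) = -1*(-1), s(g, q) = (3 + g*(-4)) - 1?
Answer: -3238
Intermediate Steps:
s(g, q) = 2 - 4*g (s(g, q) = (3 - 4*g) - 1 = 2 - 4*g)
w(o, Y) = 1
L(K) = 4 + K (L(K) = 4*1 + K = 4 + K)
L(-10) + (-1010 - 2222) = (4 - 10) + (-1010 - 2222) = -6 - 3232 = -3238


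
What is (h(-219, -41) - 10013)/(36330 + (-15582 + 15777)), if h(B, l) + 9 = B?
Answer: -10241/36525 ≈ -0.28038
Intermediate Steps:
h(B, l) = -9 + B
(h(-219, -41) - 10013)/(36330 + (-15582 + 15777)) = ((-9 - 219) - 10013)/(36330 + (-15582 + 15777)) = (-228 - 10013)/(36330 + 195) = -10241/36525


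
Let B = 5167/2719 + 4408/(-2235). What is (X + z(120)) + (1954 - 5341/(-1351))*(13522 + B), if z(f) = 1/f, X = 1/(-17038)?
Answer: 2116233646005397101857/79932362505240 ≈ 2.6475e+7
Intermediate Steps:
X = -1/17038 ≈ -5.8692e-5
B = -437107/6076965 (B = 5167*(1/2719) + 4408*(-1/2235) = 5167/2719 - 4408/2235 = -437107/6076965 ≈ -0.071929)
(X + z(120)) + (1954 - 5341/(-1351))*(13522 + B) = (-1/17038 + 1/120) + (1954 - 5341/(-1351))*(13522 - 437107/6076965) = (-1/17038 + 1/120) + (1954 - 5341*(-1/1351))*(82172283623/6076965) = 8459/1022280 + (1954 + 763/193)*(82172283623/6076965) = 8459/1022280 + (377885/193)*(82172283623/6076965) = 8459/1022280 + 6210334679375471/234570849 = 2116233646005397101857/79932362505240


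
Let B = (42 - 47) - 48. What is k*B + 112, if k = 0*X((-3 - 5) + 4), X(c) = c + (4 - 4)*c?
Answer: 112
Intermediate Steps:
B = -53 (B = -5 - 48 = -53)
X(c) = c (X(c) = c + 0*c = c + 0 = c)
k = 0 (k = 0*((-3 - 5) + 4) = 0*(-8 + 4) = 0*(-4) = 0)
k*B + 112 = 0*(-53) + 112 = 0 + 112 = 112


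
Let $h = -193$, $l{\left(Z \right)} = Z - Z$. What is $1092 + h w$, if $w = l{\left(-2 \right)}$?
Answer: $1092$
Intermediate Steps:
$l{\left(Z \right)} = 0$
$w = 0$
$1092 + h w = 1092 - 0 = 1092 + 0 = 1092$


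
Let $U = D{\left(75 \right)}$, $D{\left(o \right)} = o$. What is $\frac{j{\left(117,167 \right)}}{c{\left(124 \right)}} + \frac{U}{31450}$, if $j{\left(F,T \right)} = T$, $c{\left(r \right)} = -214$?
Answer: $- \frac{52361}{67303} \approx -0.77799$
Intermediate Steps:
$U = 75$
$\frac{j{\left(117,167 \right)}}{c{\left(124 \right)}} + \frac{U}{31450} = \frac{167}{-214} + \frac{75}{31450} = 167 \left(- \frac{1}{214}\right) + 75 \cdot \frac{1}{31450} = - \frac{167}{214} + \frac{3}{1258} = - \frac{52361}{67303}$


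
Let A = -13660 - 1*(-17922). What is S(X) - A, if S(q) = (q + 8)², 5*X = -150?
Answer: -3778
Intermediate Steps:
X = -30 (X = (⅕)*(-150) = -30)
S(q) = (8 + q)²
A = 4262 (A = -13660 + 17922 = 4262)
S(X) - A = (8 - 30)² - 1*4262 = (-22)² - 4262 = 484 - 4262 = -3778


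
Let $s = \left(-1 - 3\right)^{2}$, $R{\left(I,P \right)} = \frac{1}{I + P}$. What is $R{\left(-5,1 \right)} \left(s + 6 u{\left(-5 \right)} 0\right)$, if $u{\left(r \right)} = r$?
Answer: $-4$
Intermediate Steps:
$s = 16$ ($s = \left(-4\right)^{2} = 16$)
$R{\left(-5,1 \right)} \left(s + 6 u{\left(-5 \right)} 0\right) = \frac{16 + 6 \left(-5\right) 0}{-5 + 1} = \frac{16 - 0}{-4} = - \frac{16 + 0}{4} = \left(- \frac{1}{4}\right) 16 = -4$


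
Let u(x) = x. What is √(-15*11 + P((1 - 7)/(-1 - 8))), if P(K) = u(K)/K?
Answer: 2*I*√41 ≈ 12.806*I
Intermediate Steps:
P(K) = 1 (P(K) = K/K = 1)
√(-15*11 + P((1 - 7)/(-1 - 8))) = √(-15*11 + 1) = √(-165 + 1) = √(-164) = 2*I*√41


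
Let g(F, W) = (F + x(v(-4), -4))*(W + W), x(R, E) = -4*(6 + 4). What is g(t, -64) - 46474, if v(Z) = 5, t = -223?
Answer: -12810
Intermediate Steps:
x(R, E) = -40 (x(R, E) = -4*10 = -40)
g(F, W) = 2*W*(-40 + F) (g(F, W) = (F - 40)*(W + W) = (-40 + F)*(2*W) = 2*W*(-40 + F))
g(t, -64) - 46474 = 2*(-64)*(-40 - 223) - 46474 = 2*(-64)*(-263) - 46474 = 33664 - 46474 = -12810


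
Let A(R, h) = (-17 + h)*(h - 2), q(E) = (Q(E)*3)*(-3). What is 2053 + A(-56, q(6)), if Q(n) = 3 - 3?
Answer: 2087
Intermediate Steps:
Q(n) = 0
q(E) = 0 (q(E) = (0*3)*(-3) = 0*(-3) = 0)
A(R, h) = (-17 + h)*(-2 + h)
2053 + A(-56, q(6)) = 2053 + (34 + 0² - 19*0) = 2053 + (34 + 0 + 0) = 2053 + 34 = 2087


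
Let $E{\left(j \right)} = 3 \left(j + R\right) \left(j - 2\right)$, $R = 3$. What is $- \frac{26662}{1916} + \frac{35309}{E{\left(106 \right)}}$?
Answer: $- \frac{209767313}{16289832} \approx -12.877$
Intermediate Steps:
$E{\left(j \right)} = 3 \left(-2 + j\right) \left(3 + j\right)$ ($E{\left(j \right)} = 3 \left(j + 3\right) \left(j - 2\right) = 3 \left(3 + j\right) \left(-2 + j\right) = 3 \left(-2 + j\right) \left(3 + j\right)$)
$- \frac{26662}{1916} + \frac{35309}{E{\left(106 \right)}} = - \frac{26662}{1916} + \frac{35309}{-18 + 3 \cdot 106 + 3 \cdot 106^{2}} = \left(-26662\right) \frac{1}{1916} + \frac{35309}{-18 + 318 + 3 \cdot 11236} = - \frac{13331}{958} + \frac{35309}{-18 + 318 + 33708} = - \frac{13331}{958} + \frac{35309}{34008} = - \frac{209767313}{16289832}$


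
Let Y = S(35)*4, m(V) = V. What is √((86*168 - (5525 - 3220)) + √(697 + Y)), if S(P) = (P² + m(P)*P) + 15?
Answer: √(12143 + 3*√1173) ≈ 110.66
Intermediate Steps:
S(P) = 15 + 2*P² (S(P) = (P² + P*P) + 15 = (P² + P²) + 15 = 2*P² + 15 = 15 + 2*P²)
Y = 9860 (Y = (15 + 2*35²)*4 = (15 + 2*1225)*4 = (15 + 2450)*4 = 2465*4 = 9860)
√((86*168 - (5525 - 3220)) + √(697 + Y)) = √((86*168 - (5525 - 3220)) + √(697 + 9860)) = √((14448 - 1*2305) + √10557) = √((14448 - 2305) + 3*√1173) = √(12143 + 3*√1173)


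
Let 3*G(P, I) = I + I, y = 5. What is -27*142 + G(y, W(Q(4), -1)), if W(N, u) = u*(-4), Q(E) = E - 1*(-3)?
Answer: -11494/3 ≈ -3831.3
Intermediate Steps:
Q(E) = 3 + E (Q(E) = E + 3 = 3 + E)
W(N, u) = -4*u
G(P, I) = 2*I/3 (G(P, I) = (I + I)/3 = (2*I)/3 = 2*I/3)
-27*142 + G(y, W(Q(4), -1)) = -27*142 + 2*(-4*(-1))/3 = -3834 + (2/3)*4 = -3834 + 8/3 = -11494/3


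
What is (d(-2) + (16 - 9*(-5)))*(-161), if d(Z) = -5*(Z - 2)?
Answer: -13041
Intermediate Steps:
d(Z) = 10 - 5*Z (d(Z) = -5*(-2 + Z) = 10 - 5*Z)
(d(-2) + (16 - 9*(-5)))*(-161) = ((10 - 5*(-2)) + (16 - 9*(-5)))*(-161) = ((10 + 10) + (16 + 45))*(-161) = (20 + 61)*(-161) = 81*(-161) = -13041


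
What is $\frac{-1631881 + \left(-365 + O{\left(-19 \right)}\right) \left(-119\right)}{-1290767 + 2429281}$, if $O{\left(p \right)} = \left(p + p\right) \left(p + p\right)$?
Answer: $- \frac{880141}{569257} \approx -1.5461$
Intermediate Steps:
$O{\left(p \right)} = 4 p^{2}$ ($O{\left(p \right)} = 2 p 2 p = 4 p^{2}$)
$\frac{-1631881 + \left(-365 + O{\left(-19 \right)}\right) \left(-119\right)}{-1290767 + 2429281} = \frac{-1631881 + \left(-365 + 4 \left(-19\right)^{2}\right) \left(-119\right)}{-1290767 + 2429281} = \frac{-1631881 + \left(-365 + 4 \cdot 361\right) \left(-119\right)}{1138514} = \left(-1631881 + \left(-365 + 1444\right) \left(-119\right)\right) \frac{1}{1138514} = \left(-1631881 + 1079 \left(-119\right)\right) \frac{1}{1138514} = \left(-1631881 - 128401\right) \frac{1}{1138514} = \left(-1760282\right) \frac{1}{1138514} = - \frac{880141}{569257}$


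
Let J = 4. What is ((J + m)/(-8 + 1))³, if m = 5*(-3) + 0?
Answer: 1331/343 ≈ 3.8805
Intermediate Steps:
m = -15 (m = -15 + 0 = -15)
((J + m)/(-8 + 1))³ = ((4 - 15)/(-8 + 1))³ = (-11/(-7))³ = (-11*(-⅐))³ = (11/7)³ = 1331/343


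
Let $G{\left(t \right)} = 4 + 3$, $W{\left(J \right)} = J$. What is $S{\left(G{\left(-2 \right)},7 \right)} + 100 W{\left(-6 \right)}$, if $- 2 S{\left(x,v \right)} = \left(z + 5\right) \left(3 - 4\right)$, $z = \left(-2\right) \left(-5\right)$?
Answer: $- \frac{1185}{2} \approx -592.5$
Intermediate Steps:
$z = 10$
$G{\left(t \right)} = 7$
$S{\left(x,v \right)} = \frac{15}{2}$ ($S{\left(x,v \right)} = - \frac{\left(10 + 5\right) \left(3 - 4\right)}{2} = - \frac{15 \left(-1\right)}{2} = \left(- \frac{1}{2}\right) \left(-15\right) = \frac{15}{2}$)
$S{\left(G{\left(-2 \right)},7 \right)} + 100 W{\left(-6 \right)} = \frac{15}{2} + 100 \left(-6\right) = \frac{15}{2} - 600 = - \frac{1185}{2}$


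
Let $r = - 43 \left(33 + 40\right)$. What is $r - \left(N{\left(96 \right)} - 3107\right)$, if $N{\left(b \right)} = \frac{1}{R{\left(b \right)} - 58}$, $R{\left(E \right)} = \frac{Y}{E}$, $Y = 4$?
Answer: $- \frac{44488}{1391} \approx -31.983$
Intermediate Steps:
$R{\left(E \right)} = \frac{4}{E}$
$N{\left(b \right)} = \frac{1}{-58 + \frac{4}{b}}$ ($N{\left(b \right)} = \frac{1}{\frac{4}{b} - 58} = \frac{1}{-58 + \frac{4}{b}}$)
$r = -3139$ ($r = \left(-43\right) 73 = -3139$)
$r - \left(N{\left(96 \right)} - 3107\right) = -3139 - \left(\left(-1\right) 96 \frac{1}{-4 + 58 \cdot 96} - 3107\right) = -3139 - \left(\left(-1\right) 96 \frac{1}{-4 + 5568} - 3107\right) = -3139 - \left(\left(-1\right) 96 \cdot \frac{1}{5564} - 3107\right) = -3139 - \left(- \frac{24}{1391} - 3107\right) = -3139 - - \frac{4321861}{1391} = -3139 + \frac{4321861}{1391} = - \frac{44488}{1391}$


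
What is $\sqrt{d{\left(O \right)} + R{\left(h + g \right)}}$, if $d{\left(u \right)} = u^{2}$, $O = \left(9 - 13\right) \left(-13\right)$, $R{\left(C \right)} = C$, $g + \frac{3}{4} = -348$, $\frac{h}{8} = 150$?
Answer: $\frac{\sqrt{14221}}{2} \approx 59.626$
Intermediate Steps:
$h = 1200$ ($h = 8 \cdot 150 = 1200$)
$g = - \frac{1395}{4}$ ($g = - \frac{3}{4} - 348 = - \frac{1395}{4} \approx -348.75$)
$O = 52$ ($O = \left(-4\right) \left(-13\right) = 52$)
$\sqrt{d{\left(O \right)} + R{\left(h + g \right)}} = \sqrt{52^{2} + \left(1200 - \frac{1395}{4}\right)} = \sqrt{2704 + \frac{3405}{4}} = \sqrt{\frac{14221}{4}} = \frac{\sqrt{14221}}{2}$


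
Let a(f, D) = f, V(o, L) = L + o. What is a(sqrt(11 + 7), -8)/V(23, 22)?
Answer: sqrt(2)/15 ≈ 0.094281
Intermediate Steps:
a(sqrt(11 + 7), -8)/V(23, 22) = sqrt(11 + 7)/(22 + 23) = sqrt(18)/45 = (3*sqrt(2))*(1/45) = sqrt(2)/15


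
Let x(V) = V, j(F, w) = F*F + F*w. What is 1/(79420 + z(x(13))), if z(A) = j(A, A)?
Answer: 1/79758 ≈ 1.2538e-5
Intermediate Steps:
j(F, w) = F² + F*w
z(A) = 2*A² (z(A) = A*(A + A) = A*(2*A) = 2*A²)
1/(79420 + z(x(13))) = 1/(79420 + 2*13²) = 1/(79420 + 2*169) = 1/(79420 + 338) = 1/79758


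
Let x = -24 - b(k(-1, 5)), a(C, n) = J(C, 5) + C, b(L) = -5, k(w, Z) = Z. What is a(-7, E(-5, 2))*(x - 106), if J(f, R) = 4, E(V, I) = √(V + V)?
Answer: 375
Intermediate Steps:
E(V, I) = √2*√V (E(V, I) = √(2*V) = √2*√V)
a(C, n) = 4 + C
x = -19 (x = -24 - 1*(-5) = -24 + 5 = -19)
a(-7, E(-5, 2))*(x - 106) = (4 - 7)*(-19 - 106) = -3*(-125) = 375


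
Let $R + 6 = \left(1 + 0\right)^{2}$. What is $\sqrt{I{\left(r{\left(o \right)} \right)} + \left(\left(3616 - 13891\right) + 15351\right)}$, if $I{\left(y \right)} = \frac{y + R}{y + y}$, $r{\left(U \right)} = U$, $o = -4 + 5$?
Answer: $\sqrt{5074} \approx 71.232$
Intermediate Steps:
$o = 1$
$R = -5$ ($R = -6 + \left(1 + 0\right)^{2} = -6 + 1^{2} = -6 + 1 = -5$)
$I{\left(y \right)} = \frac{-5 + y}{2 y}$ ($I{\left(y \right)} = \frac{y - 5}{y + y} = \frac{-5 + y}{2 y}$)
$\sqrt{I{\left(r{\left(o \right)} \right)} + \left(\left(3616 - 13891\right) + 15351\right)} = \sqrt{\frac{-5 + 1}{2 \cdot 1} + \left(\left(3616 - 13891\right) + 15351\right)} = \sqrt{\frac{1}{2} \cdot 1 \left(-4\right) + \left(-10275 + 15351\right)} = \sqrt{-2 + 5076} = \sqrt{5074}$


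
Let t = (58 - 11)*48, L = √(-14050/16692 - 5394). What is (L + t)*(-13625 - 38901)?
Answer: -118498656 - 26263*I*√375781562754/4173 ≈ -1.185e+8 - 3.858e+6*I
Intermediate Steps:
L = I*√375781562754/8346 (L = √(-14050*1/16692 - 5394) = √(-7025/8346 - 5394) = √(-45025349/8346) = I*√375781562754/8346 ≈ 73.45*I)
t = 2256 (t = 47*48 = 2256)
(L + t)*(-13625 - 38901) = (I*√375781562754/8346 + 2256)*(-13625 - 38901) = (2256 + I*√375781562754/8346)*(-52526) = -118498656 - 26263*I*√375781562754/4173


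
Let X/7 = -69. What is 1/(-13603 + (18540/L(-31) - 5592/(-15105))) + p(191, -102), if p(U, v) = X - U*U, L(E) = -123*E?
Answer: -3216559566282089/87018709011 ≈ -36964.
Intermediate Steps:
X = -483 (X = 7*(-69) = -483)
p(U, v) = -483 - U² (p(U, v) = -483 - U*U = -483 - U²)
1/(-13603 + (18540/L(-31) - 5592/(-15105))) + p(191, -102) = 1/(-13603 + (18540/((-123*(-31))) - 5592/(-15105))) + (-483 - 1*191²) = 1/(-13603 + (18540/3813 - 5592*(-1/15105))) + (-483 - 1*36481) = 1/(-13603 + (18540*(1/3813) + 1864/5035)) + (-483 - 36481) = 1/(-13603 + (6180/1271 + 1864/5035)) - 36964 = 1/(-13603 + 33485444/6399485) - 36964 = 1/(-87018709011/6399485) - 36964 = -6399485/87018709011 - 36964 = -3216559566282089/87018709011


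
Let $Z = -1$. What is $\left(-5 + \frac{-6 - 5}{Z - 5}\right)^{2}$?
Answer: $\frac{361}{36} \approx 10.028$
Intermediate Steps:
$\left(-5 + \frac{-6 - 5}{Z - 5}\right)^{2} = \left(-5 + \frac{-6 - 5}{-1 - 5}\right)^{2} = \left(-5 - \frac{11}{-6}\right)^{2} = \left(-5 - - \frac{11}{6}\right)^{2} = \left(-5 + \frac{11}{6}\right)^{2} = \left(- \frac{19}{6}\right)^{2} = \frac{361}{36}$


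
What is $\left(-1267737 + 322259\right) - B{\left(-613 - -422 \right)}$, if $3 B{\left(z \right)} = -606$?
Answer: $-945276$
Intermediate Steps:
$B{\left(z \right)} = -202$ ($B{\left(z \right)} = \frac{1}{3} \left(-606\right) = -202$)
$\left(-1267737 + 322259\right) - B{\left(-613 - -422 \right)} = \left(-1267737 + 322259\right) - -202 = -945478 + 202 = -945276$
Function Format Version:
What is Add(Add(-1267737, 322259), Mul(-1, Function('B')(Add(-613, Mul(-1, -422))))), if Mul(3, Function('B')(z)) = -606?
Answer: -945276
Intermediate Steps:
Function('B')(z) = -202 (Function('B')(z) = Mul(Rational(1, 3), -606) = -202)
Add(Add(-1267737, 322259), Mul(-1, Function('B')(Add(-613, Mul(-1, -422))))) = Add(Add(-1267737, 322259), Mul(-1, -202)) = Add(-945478, 202) = -945276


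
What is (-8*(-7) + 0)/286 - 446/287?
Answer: -55742/41041 ≈ -1.3582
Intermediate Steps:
(-8*(-7) + 0)/286 - 446/287 = (56 + 0)*(1/286) - 446*1/287 = 56*(1/286) - 446/287 = 28/143 - 446/287 = -55742/41041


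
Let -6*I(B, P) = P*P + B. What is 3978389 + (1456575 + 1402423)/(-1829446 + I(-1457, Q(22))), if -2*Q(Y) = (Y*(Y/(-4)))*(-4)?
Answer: 43896663761599/11033783 ≈ 3.9784e+6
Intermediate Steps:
Q(Y) = -Y²/2 (Q(Y) = -Y*(Y/(-4))*(-4)/2 = -Y*(Y*(-¼))*(-4)/2 = -Y*(-Y/4)*(-4)/2 = -(-Y²/4)*(-4)/2 = -Y²/2)
I(B, P) = -B/6 - P²/6 (I(B, P) = -(P*P + B)/6 = -(P² + B)/6 = -(B + P²)/6 = -B/6 - P²/6)
3978389 + (1456575 + 1402423)/(-1829446 + I(-1457, Q(22))) = 3978389 + (1456575 + 1402423)/(-1829446 + (-⅙*(-1457) - (-½*22²)²/6)) = 3978389 + 2858998/(-1829446 + (1457/6 - (-½*484)²/6)) = 3978389 + 2858998/(-1829446 + (1457/6 - ⅙*(-242)²)) = 3978389 + 2858998/(-1829446 + (1457/6 - ⅙*58564)) = 3978389 + 2858998/(-1829446 + (1457/6 - 29282/3)) = 3978389 + 2858998/(-1829446 - 57107/6) = 3978389 + 2858998/(-11033783/6) = 3978389 + 2858998*(-6/11033783) = 3978389 - 17153988/11033783 = 43896663761599/11033783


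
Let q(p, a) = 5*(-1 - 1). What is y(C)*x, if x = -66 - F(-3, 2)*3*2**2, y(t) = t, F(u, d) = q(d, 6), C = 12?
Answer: 648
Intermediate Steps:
q(p, a) = -10 (q(p, a) = 5*(-2) = -10)
F(u, d) = -10
x = 54 (x = -66 - (-10*3)*2**2 = -66 - (-30)*4 = -66 - 1*(-120) = -66 + 120 = 54)
y(C)*x = 12*54 = 648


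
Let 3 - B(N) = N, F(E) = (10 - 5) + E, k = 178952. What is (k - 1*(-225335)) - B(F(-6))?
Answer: 404283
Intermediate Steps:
F(E) = 5 + E
B(N) = 3 - N
(k - 1*(-225335)) - B(F(-6)) = (178952 - 1*(-225335)) - (3 - (5 - 6)) = (178952 + 225335) - (3 - 1*(-1)) = 404287 - (3 + 1) = 404287 - 1*4 = 404287 - 4 = 404283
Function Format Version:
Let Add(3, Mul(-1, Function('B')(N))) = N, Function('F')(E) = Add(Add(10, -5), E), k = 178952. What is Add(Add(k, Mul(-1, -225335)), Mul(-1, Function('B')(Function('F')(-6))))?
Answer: 404283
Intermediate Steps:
Function('F')(E) = Add(5, E)
Function('B')(N) = Add(3, Mul(-1, N))
Add(Add(k, Mul(-1, -225335)), Mul(-1, Function('B')(Function('F')(-6)))) = Add(Add(178952, Mul(-1, -225335)), Mul(-1, Add(3, Mul(-1, Add(5, -6))))) = Add(Add(178952, 225335), Mul(-1, Add(3, Mul(-1, -1)))) = Add(404287, Mul(-1, Add(3, 1))) = Add(404287, Mul(-1, 4)) = Add(404287, -4) = 404283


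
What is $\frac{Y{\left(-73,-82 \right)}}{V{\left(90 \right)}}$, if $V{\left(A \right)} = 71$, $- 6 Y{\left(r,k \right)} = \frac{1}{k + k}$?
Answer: $\frac{1}{69864} \approx 1.4314 \cdot 10^{-5}$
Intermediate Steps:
$Y{\left(r,k \right)} = - \frac{1}{12 k}$ ($Y{\left(r,k \right)} = - \frac{1}{6 \left(k + k\right)} = - \frac{1}{6 \cdot 2 k} = - \frac{\frac{1}{2} \frac{1}{k}}{6} = - \frac{1}{12 k}$)
$\frac{Y{\left(-73,-82 \right)}}{V{\left(90 \right)}} = \frac{\left(- \frac{1}{12}\right) \frac{1}{-82}}{71} = \left(- \frac{1}{12}\right) \left(- \frac{1}{82}\right) \frac{1}{71} = \frac{1}{984} \cdot \frac{1}{71} = \frac{1}{69864}$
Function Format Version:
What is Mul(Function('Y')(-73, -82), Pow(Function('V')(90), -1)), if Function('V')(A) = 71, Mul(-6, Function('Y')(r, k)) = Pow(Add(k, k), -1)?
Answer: Rational(1, 69864) ≈ 1.4314e-5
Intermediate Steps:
Function('Y')(r, k) = Mul(Rational(-1, 12), Pow(k, -1)) (Function('Y')(r, k) = Mul(Rational(-1, 6), Pow(Add(k, k), -1)) = Mul(Rational(-1, 6), Pow(Mul(2, k), -1)) = Mul(Rational(-1, 6), Mul(Rational(1, 2), Pow(k, -1))) = Mul(Rational(-1, 12), Pow(k, -1)))
Mul(Function('Y')(-73, -82), Pow(Function('V')(90), -1)) = Mul(Mul(Rational(-1, 12), Pow(-82, -1)), Pow(71, -1)) = Mul(Mul(Rational(-1, 12), Rational(-1, 82)), Rational(1, 71)) = Mul(Rational(1, 984), Rational(1, 71)) = Rational(1, 69864)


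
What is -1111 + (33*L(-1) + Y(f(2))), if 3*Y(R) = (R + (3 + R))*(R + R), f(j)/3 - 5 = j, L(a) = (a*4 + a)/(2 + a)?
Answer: -646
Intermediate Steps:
L(a) = 5*a/(2 + a) (L(a) = (4*a + a)/(2 + a) = (5*a)/(2 + a) = 5*a/(2 + a))
f(j) = 15 + 3*j
Y(R) = 2*R*(3 + 2*R)/3 (Y(R) = ((R + (3 + R))*(R + R))/3 = ((3 + 2*R)*(2*R))/3 = (2*R*(3 + 2*R))/3 = 2*R*(3 + 2*R)/3)
-1111 + (33*L(-1) + Y(f(2))) = -1111 + (33*(5*(-1)/(2 - 1)) + 2*(15 + 3*2)*(3 + 2*(15 + 3*2))/3) = -1111 + (33*(5*(-1)/1) + 2*(15 + 6)*(3 + 2*(15 + 6))/3) = -1111 + (33*(5*(-1)*1) + (⅔)*21*(3 + 2*21)) = -1111 + (33*(-5) + (⅔)*21*(3 + 42)) = -1111 + (-165 + (⅔)*21*45) = -1111 + (-165 + 630) = -1111 + 465 = -646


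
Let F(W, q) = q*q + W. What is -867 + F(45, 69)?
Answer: 3939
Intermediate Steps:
F(W, q) = W + q² (F(W, q) = q² + W = W + q²)
-867 + F(45, 69) = -867 + (45 + 69²) = -867 + (45 + 4761) = -867 + 4806 = 3939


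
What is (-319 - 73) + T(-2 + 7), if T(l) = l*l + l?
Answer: -362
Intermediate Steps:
T(l) = l + l² (T(l) = l² + l = l + l²)
(-319 - 73) + T(-2 + 7) = (-319 - 73) + (-2 + 7)*(1 + (-2 + 7)) = -392 + 5*(1 + 5) = -392 + 5*6 = -392 + 30 = -362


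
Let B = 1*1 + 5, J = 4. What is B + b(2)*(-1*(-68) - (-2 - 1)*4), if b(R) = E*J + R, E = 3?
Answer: 1126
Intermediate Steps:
b(R) = 12 + R (b(R) = 3*4 + R = 12 + R)
B = 6 (B = 1 + 5 = 6)
B + b(2)*(-1*(-68) - (-2 - 1)*4) = 6 + (12 + 2)*(-1*(-68) - (-2 - 1)*4) = 6 + 14*(68 - (-3)*4) = 6 + 14*(68 - 1*(-12)) = 6 + 14*(68 + 12) = 6 + 14*80 = 6 + 1120 = 1126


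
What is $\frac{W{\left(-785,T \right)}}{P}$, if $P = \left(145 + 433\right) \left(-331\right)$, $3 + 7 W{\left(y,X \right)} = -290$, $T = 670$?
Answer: $\frac{293}{1339226} \approx 0.00021878$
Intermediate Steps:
$W{\left(y,X \right)} = - \frac{293}{7}$ ($W{\left(y,X \right)} = - \frac{3}{7} + \frac{1}{7} \left(-290\right) = - \frac{3}{7} - \frac{290}{7} = - \frac{293}{7}$)
$P = -191318$ ($P = 578 \left(-331\right) = -191318$)
$\frac{W{\left(-785,T \right)}}{P} = - \frac{293}{7 \left(-191318\right)} = \left(- \frac{293}{7}\right) \left(- \frac{1}{191318}\right) = \frac{293}{1339226}$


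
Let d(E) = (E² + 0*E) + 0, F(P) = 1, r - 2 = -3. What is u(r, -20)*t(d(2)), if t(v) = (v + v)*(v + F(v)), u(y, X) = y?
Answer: -40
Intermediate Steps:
r = -1 (r = 2 - 3 = -1)
d(E) = E² (d(E) = (E² + 0) + 0 = E² + 0 = E²)
t(v) = 2*v*(1 + v) (t(v) = (v + v)*(v + 1) = (2*v)*(1 + v) = 2*v*(1 + v))
u(r, -20)*t(d(2)) = -2*2²*(1 + 2²) = -2*4*(1 + 4) = -2*4*5 = -1*40 = -40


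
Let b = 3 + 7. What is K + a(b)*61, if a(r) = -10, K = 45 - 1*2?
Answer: -567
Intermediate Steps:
b = 10
K = 43 (K = 45 - 2 = 43)
K + a(b)*61 = 43 - 10*61 = 43 - 610 = -567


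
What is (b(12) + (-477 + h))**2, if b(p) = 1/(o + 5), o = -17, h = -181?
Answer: 62362609/144 ≈ 4.3307e+5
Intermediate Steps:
b(p) = -1/12 (b(p) = 1/(-17 + 5) = 1/(-12) = -1/12)
(b(12) + (-477 + h))**2 = (-1/12 + (-477 - 181))**2 = (-1/12 - 658)**2 = (-7897/12)**2 = 62362609/144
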